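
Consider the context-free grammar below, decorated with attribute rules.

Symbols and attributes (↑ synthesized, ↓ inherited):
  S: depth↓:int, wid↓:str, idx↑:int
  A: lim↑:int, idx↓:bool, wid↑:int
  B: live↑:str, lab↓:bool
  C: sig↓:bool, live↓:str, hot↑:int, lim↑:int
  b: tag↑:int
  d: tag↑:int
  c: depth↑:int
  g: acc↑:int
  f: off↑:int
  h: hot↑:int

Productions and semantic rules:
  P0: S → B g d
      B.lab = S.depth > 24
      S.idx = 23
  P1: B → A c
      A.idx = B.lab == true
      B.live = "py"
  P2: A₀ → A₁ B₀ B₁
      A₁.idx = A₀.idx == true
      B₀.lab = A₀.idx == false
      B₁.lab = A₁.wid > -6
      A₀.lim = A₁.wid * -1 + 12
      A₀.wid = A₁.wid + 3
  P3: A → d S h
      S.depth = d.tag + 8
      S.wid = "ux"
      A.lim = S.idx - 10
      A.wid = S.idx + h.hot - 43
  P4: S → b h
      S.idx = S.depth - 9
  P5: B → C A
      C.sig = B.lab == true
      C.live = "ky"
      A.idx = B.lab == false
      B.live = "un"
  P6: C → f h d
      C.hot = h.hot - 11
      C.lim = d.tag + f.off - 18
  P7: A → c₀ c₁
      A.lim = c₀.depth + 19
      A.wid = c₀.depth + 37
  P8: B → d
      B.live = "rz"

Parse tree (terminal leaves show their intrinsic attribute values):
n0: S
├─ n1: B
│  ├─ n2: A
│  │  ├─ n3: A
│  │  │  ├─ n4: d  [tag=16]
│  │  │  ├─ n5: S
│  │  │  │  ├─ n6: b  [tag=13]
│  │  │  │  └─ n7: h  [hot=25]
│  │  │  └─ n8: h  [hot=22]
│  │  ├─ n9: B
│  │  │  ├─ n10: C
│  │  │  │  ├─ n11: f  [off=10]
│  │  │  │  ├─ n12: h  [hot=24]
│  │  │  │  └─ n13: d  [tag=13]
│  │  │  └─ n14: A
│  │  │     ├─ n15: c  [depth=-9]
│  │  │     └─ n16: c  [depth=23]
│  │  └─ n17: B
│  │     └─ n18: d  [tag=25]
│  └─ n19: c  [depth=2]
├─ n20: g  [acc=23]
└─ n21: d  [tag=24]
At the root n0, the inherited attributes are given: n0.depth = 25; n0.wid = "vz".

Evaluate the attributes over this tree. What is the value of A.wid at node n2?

1. n0.depth = 25  [given at root]
2. n0.wid = "vz"  [given at root]
3. n1.lab = true  [S.depth > 24]
4. n2.idx = true  [B.lab == true]
5. n3.idx = true  [A₀.idx == true]
6. n4.tag = 16  [terminal]
7. n5.depth = 24  [d.tag + 8]
8. n5.wid = "ux"  ["ux"]
9. n6.tag = 13  [terminal]
10. n7.hot = 25  [terminal]
11. n5.idx = 15  [S.depth - 9]
12. n8.hot = 22  [terminal]
13. n3.lim = 5  [S.idx - 10]
14. n3.wid = -6  [S.idx + h.hot - 43]
15. n9.lab = false  [A₀.idx == false]
16. n10.sig = false  [B.lab == true]
17. n10.live = "ky"  ["ky"]
18. n11.off = 10  [terminal]
19. n12.hot = 24  [terminal]
20. n13.tag = 13  [terminal]
21. n10.hot = 13  [h.hot - 11]
22. n10.lim = 5  [d.tag + f.off - 18]
23. n14.idx = true  [B.lab == false]
24. n15.depth = -9  [terminal]
25. n16.depth = 23  [terminal]
26. n14.lim = 10  [c₀.depth + 19]
27. n14.wid = 28  [c₀.depth + 37]
28. n9.live = "un"  ["un"]
29. n17.lab = false  [A₁.wid > -6]
30. n18.tag = 25  [terminal]
31. n17.live = "rz"  ["rz"]
32. n2.lim = 18  [A₁.wid * -1 + 12]
33. n2.wid = -3  [A₁.wid + 3]
34. n19.depth = 2  [terminal]
35. n1.live = "py"  ["py"]
36. n20.acc = 23  [terminal]
37. n21.tag = 24  [terminal]
38. n0.idx = 23  [23]

-3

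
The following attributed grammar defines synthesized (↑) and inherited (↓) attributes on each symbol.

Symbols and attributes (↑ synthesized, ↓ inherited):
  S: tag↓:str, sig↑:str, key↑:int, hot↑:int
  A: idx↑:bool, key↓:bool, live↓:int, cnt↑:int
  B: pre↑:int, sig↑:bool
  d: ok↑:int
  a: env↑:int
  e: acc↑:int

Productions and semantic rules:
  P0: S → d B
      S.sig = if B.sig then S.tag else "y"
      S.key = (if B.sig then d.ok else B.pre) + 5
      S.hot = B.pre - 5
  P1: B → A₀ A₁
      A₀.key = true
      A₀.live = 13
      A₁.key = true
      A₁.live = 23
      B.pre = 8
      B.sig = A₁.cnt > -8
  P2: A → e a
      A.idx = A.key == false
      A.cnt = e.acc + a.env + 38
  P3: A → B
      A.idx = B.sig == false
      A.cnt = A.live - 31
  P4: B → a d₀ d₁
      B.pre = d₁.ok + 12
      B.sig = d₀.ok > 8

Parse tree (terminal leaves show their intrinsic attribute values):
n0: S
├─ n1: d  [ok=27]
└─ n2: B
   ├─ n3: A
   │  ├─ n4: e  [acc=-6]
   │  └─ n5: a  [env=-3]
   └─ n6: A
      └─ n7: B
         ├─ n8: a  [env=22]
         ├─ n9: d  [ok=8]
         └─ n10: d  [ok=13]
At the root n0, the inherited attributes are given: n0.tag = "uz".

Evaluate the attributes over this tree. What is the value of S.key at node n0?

1. n0.tag = "uz"  [given at root]
2. n1.ok = 27  [terminal]
3. n3.key = true  [true]
4. n3.live = 13  [13]
5. n4.acc = -6  [terminal]
6. n5.env = -3  [terminal]
7. n3.idx = false  [A.key == false]
8. n3.cnt = 29  [e.acc + a.env + 38]
9. n6.key = true  [true]
10. n6.live = 23  [23]
11. n8.env = 22  [terminal]
12. n9.ok = 8  [terminal]
13. n10.ok = 13  [terminal]
14. n7.pre = 25  [d₁.ok + 12]
15. n7.sig = false  [d₀.ok > 8]
16. n6.idx = true  [B.sig == false]
17. n6.cnt = -8  [A.live - 31]
18. n2.pre = 8  [8]
19. n2.sig = false  [A₁.cnt > -8]
20. n0.sig = "y"  [if B.sig then S.tag else "y"]
21. n0.key = 13  [(if B.sig then d.ok else B.pre) + 5]
22. n0.hot = 3  [B.pre - 5]

13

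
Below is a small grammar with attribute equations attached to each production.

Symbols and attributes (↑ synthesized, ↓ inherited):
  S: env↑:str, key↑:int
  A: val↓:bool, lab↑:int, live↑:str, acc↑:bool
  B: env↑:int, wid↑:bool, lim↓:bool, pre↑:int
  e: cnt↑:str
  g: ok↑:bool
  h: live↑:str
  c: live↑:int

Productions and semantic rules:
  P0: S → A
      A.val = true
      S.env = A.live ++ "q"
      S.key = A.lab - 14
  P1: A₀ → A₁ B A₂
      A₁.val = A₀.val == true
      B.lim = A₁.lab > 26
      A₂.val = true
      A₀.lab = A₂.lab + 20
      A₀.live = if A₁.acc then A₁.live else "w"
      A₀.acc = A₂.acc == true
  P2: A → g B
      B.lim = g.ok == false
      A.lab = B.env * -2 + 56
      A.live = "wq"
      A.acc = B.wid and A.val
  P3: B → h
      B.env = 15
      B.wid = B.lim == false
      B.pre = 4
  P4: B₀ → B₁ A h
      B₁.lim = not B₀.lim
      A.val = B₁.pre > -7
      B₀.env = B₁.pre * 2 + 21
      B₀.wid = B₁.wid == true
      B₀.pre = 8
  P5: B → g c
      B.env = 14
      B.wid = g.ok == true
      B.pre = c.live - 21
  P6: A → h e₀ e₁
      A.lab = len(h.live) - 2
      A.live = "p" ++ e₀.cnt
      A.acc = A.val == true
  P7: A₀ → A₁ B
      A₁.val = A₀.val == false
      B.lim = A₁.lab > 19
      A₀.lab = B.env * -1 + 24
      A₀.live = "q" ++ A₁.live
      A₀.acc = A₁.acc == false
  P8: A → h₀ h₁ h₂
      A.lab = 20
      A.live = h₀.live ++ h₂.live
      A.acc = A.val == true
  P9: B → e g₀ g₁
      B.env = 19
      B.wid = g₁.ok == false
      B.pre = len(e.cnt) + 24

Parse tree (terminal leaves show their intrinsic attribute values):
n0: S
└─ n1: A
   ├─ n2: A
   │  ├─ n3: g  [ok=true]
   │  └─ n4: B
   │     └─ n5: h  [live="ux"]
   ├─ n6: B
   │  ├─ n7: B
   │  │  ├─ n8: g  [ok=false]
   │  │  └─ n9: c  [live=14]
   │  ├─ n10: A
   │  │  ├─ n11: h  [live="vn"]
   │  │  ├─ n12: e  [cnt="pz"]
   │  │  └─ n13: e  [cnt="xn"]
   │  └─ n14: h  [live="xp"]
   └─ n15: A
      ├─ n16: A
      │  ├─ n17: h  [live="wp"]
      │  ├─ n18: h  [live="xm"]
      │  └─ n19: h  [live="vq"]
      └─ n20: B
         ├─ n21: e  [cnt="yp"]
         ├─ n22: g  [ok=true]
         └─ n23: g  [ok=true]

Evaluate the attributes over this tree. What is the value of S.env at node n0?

1. n1.val = true  [true]
2. n2.val = true  [A₀.val == true]
3. n3.ok = true  [terminal]
4. n4.lim = false  [g.ok == false]
5. n5.live = "ux"  [terminal]
6. n4.env = 15  [15]
7. n4.wid = true  [B.lim == false]
8. n4.pre = 4  [4]
9. n2.lab = 26  [B.env * -2 + 56]
10. n2.live = "wq"  ["wq"]
11. n2.acc = true  [B.wid and A.val]
12. n6.lim = false  [A₁.lab > 26]
13. n7.lim = true  [not B₀.lim]
14. n8.ok = false  [terminal]
15. n9.live = 14  [terminal]
16. n7.env = 14  [14]
17. n7.wid = false  [g.ok == true]
18. n7.pre = -7  [c.live - 21]
19. n10.val = false  [B₁.pre > -7]
20. n11.live = "vn"  [terminal]
21. n12.cnt = "pz"  [terminal]
22. n13.cnt = "xn"  [terminal]
23. n10.lab = 0  [len(h.live) - 2]
24. n10.live = "ppz"  ["p" ++ e₀.cnt]
25. n10.acc = false  [A.val == true]
26. n14.live = "xp"  [terminal]
27. n6.env = 7  [B₁.pre * 2 + 21]
28. n6.wid = false  [B₁.wid == true]
29. n6.pre = 8  [8]
30. n15.val = true  [true]
31. n16.val = false  [A₀.val == false]
32. n17.live = "wp"  [terminal]
33. n18.live = "xm"  [terminal]
34. n19.live = "vq"  [terminal]
35. n16.lab = 20  [20]
36. n16.live = "wpvq"  [h₀.live ++ h₂.live]
37. n16.acc = false  [A.val == true]
38. n20.lim = true  [A₁.lab > 19]
39. n21.cnt = "yp"  [terminal]
40. n22.ok = true  [terminal]
41. n23.ok = true  [terminal]
42. n20.env = 19  [19]
43. n20.wid = false  [g₁.ok == false]
44. n20.pre = 26  [len(e.cnt) + 24]
45. n15.lab = 5  [B.env * -1 + 24]
46. n15.live = "qwpvq"  ["q" ++ A₁.live]
47. n15.acc = true  [A₁.acc == false]
48. n1.lab = 25  [A₂.lab + 20]
49. n1.live = "wq"  [if A₁.acc then A₁.live else "w"]
50. n1.acc = true  [A₂.acc == true]
51. n0.env = "wqq"  [A.live ++ "q"]
52. n0.key = 11  [A.lab - 14]

"wqq"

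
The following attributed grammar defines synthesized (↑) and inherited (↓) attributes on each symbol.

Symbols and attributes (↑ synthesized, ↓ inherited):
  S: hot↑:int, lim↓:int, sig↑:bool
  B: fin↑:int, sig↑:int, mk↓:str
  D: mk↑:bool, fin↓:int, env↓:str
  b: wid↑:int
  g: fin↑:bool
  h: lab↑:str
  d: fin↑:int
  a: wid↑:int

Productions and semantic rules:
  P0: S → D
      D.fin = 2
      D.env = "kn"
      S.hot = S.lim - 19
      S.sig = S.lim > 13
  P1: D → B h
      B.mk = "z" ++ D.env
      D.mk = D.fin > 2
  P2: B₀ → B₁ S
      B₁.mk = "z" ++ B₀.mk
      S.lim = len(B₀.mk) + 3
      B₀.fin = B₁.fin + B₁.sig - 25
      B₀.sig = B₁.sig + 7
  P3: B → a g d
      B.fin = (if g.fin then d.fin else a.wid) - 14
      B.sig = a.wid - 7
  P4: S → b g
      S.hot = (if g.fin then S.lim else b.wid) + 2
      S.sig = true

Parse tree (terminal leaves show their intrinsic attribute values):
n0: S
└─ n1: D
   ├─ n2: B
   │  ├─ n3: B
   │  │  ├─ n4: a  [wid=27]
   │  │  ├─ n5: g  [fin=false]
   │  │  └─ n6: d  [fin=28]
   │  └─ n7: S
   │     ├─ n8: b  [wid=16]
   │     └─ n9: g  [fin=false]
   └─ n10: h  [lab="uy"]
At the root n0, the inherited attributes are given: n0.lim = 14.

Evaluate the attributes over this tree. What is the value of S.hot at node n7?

18

1. n0.lim = 14  [given at root]
2. n1.fin = 2  [2]
3. n1.env = "kn"  ["kn"]
4. n2.mk = "zkn"  ["z" ++ D.env]
5. n3.mk = "zzkn"  ["z" ++ B₀.mk]
6. n4.wid = 27  [terminal]
7. n5.fin = false  [terminal]
8. n6.fin = 28  [terminal]
9. n3.fin = 13  [(if g.fin then d.fin else a.wid) - 14]
10. n3.sig = 20  [a.wid - 7]
11. n7.lim = 6  [len(B₀.mk) + 3]
12. n8.wid = 16  [terminal]
13. n9.fin = false  [terminal]
14. n7.hot = 18  [(if g.fin then S.lim else b.wid) + 2]
15. n7.sig = true  [true]
16. n2.fin = 8  [B₁.fin + B₁.sig - 25]
17. n2.sig = 27  [B₁.sig + 7]
18. n10.lab = "uy"  [terminal]
19. n1.mk = false  [D.fin > 2]
20. n0.hot = -5  [S.lim - 19]
21. n0.sig = true  [S.lim > 13]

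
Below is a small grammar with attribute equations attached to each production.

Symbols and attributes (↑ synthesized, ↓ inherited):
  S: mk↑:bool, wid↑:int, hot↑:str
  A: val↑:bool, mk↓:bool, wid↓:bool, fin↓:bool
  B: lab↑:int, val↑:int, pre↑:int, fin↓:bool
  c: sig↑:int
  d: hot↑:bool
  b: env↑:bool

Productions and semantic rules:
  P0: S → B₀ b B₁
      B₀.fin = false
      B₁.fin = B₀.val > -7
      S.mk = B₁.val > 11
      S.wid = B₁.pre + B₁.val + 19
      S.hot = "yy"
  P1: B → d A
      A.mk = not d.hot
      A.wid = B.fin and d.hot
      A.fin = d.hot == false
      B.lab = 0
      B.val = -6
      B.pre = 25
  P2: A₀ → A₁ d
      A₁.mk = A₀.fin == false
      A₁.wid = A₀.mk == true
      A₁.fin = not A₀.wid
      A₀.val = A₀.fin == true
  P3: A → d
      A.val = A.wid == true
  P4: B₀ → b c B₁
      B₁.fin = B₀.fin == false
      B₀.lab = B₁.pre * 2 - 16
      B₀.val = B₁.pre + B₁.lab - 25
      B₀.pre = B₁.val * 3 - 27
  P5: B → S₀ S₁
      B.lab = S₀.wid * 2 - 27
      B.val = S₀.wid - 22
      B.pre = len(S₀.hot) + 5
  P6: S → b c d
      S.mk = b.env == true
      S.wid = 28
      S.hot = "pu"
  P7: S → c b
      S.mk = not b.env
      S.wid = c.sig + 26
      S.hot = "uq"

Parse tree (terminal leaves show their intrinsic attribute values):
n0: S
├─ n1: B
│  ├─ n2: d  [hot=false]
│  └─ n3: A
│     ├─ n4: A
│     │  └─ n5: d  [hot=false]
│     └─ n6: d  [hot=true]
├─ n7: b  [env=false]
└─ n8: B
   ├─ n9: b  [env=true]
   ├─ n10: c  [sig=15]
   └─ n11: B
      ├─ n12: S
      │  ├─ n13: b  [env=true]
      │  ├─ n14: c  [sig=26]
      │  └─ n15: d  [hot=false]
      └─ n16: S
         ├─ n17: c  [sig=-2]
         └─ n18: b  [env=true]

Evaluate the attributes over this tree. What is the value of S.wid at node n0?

21

1. n1.fin = false  [false]
2. n2.hot = false  [terminal]
3. n3.mk = true  [not d.hot]
4. n3.wid = false  [B.fin and d.hot]
5. n3.fin = true  [d.hot == false]
6. n4.mk = false  [A₀.fin == false]
7. n4.wid = true  [A₀.mk == true]
8. n4.fin = true  [not A₀.wid]
9. n5.hot = false  [terminal]
10. n4.val = true  [A.wid == true]
11. n6.hot = true  [terminal]
12. n3.val = true  [A₀.fin == true]
13. n1.lab = 0  [0]
14. n1.val = -6  [-6]
15. n1.pre = 25  [25]
16. n7.env = false  [terminal]
17. n8.fin = true  [B₀.val > -7]
18. n9.env = true  [terminal]
19. n10.sig = 15  [terminal]
20. n11.fin = false  [B₀.fin == false]
21. n13.env = true  [terminal]
22. n14.sig = 26  [terminal]
23. n15.hot = false  [terminal]
24. n12.mk = true  [b.env == true]
25. n12.wid = 28  [28]
26. n12.hot = "pu"  ["pu"]
27. n17.sig = -2  [terminal]
28. n18.env = true  [terminal]
29. n16.mk = false  [not b.env]
30. n16.wid = 24  [c.sig + 26]
31. n16.hot = "uq"  ["uq"]
32. n11.lab = 29  [S₀.wid * 2 - 27]
33. n11.val = 6  [S₀.wid - 22]
34. n11.pre = 7  [len(S₀.hot) + 5]
35. n8.lab = -2  [B₁.pre * 2 - 16]
36. n8.val = 11  [B₁.pre + B₁.lab - 25]
37. n8.pre = -9  [B₁.val * 3 - 27]
38. n0.mk = false  [B₁.val > 11]
39. n0.wid = 21  [B₁.pre + B₁.val + 19]
40. n0.hot = "yy"  ["yy"]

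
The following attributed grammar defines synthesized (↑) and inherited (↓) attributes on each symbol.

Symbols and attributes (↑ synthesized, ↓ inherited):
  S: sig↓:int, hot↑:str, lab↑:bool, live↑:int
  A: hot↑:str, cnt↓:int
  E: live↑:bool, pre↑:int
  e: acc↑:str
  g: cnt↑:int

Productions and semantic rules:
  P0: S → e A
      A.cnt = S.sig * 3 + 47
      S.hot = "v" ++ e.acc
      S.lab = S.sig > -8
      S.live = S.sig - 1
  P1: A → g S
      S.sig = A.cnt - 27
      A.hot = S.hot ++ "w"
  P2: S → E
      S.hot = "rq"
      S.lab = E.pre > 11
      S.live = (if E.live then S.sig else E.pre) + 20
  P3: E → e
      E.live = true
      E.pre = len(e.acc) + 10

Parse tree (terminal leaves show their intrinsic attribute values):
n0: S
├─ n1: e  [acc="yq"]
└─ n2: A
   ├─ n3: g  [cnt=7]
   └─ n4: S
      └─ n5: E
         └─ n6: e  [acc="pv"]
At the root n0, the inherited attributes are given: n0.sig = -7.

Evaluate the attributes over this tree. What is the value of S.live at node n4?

19

1. n0.sig = -7  [given at root]
2. n1.acc = "yq"  [terminal]
3. n2.cnt = 26  [S.sig * 3 + 47]
4. n3.cnt = 7  [terminal]
5. n4.sig = -1  [A.cnt - 27]
6. n6.acc = "pv"  [terminal]
7. n5.live = true  [true]
8. n5.pre = 12  [len(e.acc) + 10]
9. n4.hot = "rq"  ["rq"]
10. n4.lab = true  [E.pre > 11]
11. n4.live = 19  [(if E.live then S.sig else E.pre) + 20]
12. n2.hot = "rqw"  [S.hot ++ "w"]
13. n0.hot = "vyq"  ["v" ++ e.acc]
14. n0.lab = true  [S.sig > -8]
15. n0.live = -8  [S.sig - 1]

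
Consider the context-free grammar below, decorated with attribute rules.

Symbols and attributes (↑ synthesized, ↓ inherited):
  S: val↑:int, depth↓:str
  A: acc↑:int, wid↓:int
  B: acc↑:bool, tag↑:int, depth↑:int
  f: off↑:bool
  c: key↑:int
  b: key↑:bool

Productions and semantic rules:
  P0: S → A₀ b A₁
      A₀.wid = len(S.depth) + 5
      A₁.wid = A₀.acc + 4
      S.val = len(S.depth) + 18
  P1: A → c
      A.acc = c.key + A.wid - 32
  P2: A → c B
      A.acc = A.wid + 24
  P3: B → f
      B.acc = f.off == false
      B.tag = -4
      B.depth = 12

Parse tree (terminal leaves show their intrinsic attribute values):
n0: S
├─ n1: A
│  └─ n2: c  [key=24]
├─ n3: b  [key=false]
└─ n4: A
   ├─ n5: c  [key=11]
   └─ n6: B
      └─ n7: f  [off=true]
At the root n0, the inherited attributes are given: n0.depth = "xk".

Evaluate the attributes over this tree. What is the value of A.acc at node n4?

27

1. n0.depth = "xk"  [given at root]
2. n1.wid = 7  [len(S.depth) + 5]
3. n2.key = 24  [terminal]
4. n1.acc = -1  [c.key + A.wid - 32]
5. n3.key = false  [terminal]
6. n4.wid = 3  [A₀.acc + 4]
7. n5.key = 11  [terminal]
8. n7.off = true  [terminal]
9. n6.acc = false  [f.off == false]
10. n6.tag = -4  [-4]
11. n6.depth = 12  [12]
12. n4.acc = 27  [A.wid + 24]
13. n0.val = 20  [len(S.depth) + 18]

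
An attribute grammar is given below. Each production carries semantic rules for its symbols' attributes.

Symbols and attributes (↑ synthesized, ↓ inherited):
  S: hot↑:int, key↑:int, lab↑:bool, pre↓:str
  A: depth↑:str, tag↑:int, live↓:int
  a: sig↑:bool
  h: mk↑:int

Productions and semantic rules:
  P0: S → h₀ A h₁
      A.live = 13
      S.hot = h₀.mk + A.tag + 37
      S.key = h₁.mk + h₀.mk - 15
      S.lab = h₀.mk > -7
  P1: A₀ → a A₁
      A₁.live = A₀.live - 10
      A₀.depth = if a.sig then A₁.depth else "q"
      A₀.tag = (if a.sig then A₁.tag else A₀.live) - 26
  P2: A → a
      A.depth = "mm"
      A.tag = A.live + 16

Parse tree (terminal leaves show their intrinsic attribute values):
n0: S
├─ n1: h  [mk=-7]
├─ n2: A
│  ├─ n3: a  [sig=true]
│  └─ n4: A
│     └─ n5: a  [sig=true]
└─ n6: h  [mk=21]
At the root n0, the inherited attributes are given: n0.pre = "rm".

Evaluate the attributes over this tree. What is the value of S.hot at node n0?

23

1. n0.pre = "rm"  [given at root]
2. n1.mk = -7  [terminal]
3. n2.live = 13  [13]
4. n3.sig = true  [terminal]
5. n4.live = 3  [A₀.live - 10]
6. n5.sig = true  [terminal]
7. n4.depth = "mm"  ["mm"]
8. n4.tag = 19  [A.live + 16]
9. n2.depth = "mm"  [if a.sig then A₁.depth else "q"]
10. n2.tag = -7  [(if a.sig then A₁.tag else A₀.live) - 26]
11. n6.mk = 21  [terminal]
12. n0.hot = 23  [h₀.mk + A.tag + 37]
13. n0.key = -1  [h₁.mk + h₀.mk - 15]
14. n0.lab = false  [h₀.mk > -7]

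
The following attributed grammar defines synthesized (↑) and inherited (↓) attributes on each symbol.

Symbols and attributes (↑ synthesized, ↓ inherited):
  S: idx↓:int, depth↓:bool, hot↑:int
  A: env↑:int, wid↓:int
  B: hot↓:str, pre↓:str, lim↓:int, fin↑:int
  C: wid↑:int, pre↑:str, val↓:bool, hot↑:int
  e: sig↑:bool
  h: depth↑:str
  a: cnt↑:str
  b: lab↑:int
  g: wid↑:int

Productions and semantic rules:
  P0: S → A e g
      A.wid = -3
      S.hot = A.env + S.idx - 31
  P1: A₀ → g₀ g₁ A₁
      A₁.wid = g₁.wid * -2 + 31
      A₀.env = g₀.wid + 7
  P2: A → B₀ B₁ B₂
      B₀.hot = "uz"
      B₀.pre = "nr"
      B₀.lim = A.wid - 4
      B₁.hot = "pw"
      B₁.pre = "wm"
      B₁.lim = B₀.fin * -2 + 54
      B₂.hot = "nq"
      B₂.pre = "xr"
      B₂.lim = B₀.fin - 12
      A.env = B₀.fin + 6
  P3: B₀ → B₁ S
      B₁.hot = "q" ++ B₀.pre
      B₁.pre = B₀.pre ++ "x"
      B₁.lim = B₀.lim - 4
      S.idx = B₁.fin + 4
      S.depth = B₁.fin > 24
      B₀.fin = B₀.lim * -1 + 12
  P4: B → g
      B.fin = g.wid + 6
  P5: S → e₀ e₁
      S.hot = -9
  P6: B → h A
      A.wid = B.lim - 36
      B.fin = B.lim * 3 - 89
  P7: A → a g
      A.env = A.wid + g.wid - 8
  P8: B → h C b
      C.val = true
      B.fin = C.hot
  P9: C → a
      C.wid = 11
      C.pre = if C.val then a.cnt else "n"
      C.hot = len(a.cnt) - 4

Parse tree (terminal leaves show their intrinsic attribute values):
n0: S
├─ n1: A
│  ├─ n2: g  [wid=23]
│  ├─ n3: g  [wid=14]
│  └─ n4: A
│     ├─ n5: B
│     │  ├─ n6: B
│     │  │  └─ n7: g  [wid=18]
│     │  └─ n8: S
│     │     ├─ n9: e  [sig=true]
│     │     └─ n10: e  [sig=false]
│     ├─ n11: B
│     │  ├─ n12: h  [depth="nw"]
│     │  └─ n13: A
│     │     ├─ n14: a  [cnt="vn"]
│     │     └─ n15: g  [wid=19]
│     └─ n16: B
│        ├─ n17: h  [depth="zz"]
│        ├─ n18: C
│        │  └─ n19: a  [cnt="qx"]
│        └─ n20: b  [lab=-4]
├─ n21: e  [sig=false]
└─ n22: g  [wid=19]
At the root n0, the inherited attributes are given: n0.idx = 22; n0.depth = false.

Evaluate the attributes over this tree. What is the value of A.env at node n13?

1. n0.idx = 22  [given at root]
2. n0.depth = false  [given at root]
3. n1.wid = -3  [-3]
4. n2.wid = 23  [terminal]
5. n3.wid = 14  [terminal]
6. n4.wid = 3  [g₁.wid * -2 + 31]
7. n5.hot = "uz"  ["uz"]
8. n5.pre = "nr"  ["nr"]
9. n5.lim = -1  [A.wid - 4]
10. n6.hot = "qnr"  ["q" ++ B₀.pre]
11. n6.pre = "nrx"  [B₀.pre ++ "x"]
12. n6.lim = -5  [B₀.lim - 4]
13. n7.wid = 18  [terminal]
14. n6.fin = 24  [g.wid + 6]
15. n8.idx = 28  [B₁.fin + 4]
16. n8.depth = false  [B₁.fin > 24]
17. n9.sig = true  [terminal]
18. n10.sig = false  [terminal]
19. n8.hot = -9  [-9]
20. n5.fin = 13  [B₀.lim * -1 + 12]
21. n11.hot = "pw"  ["pw"]
22. n11.pre = "wm"  ["wm"]
23. n11.lim = 28  [B₀.fin * -2 + 54]
24. n12.depth = "nw"  [terminal]
25. n13.wid = -8  [B.lim - 36]
26. n14.cnt = "vn"  [terminal]
27. n15.wid = 19  [terminal]
28. n13.env = 3  [A.wid + g.wid - 8]
29. n11.fin = -5  [B.lim * 3 - 89]
30. n16.hot = "nq"  ["nq"]
31. n16.pre = "xr"  ["xr"]
32. n16.lim = 1  [B₀.fin - 12]
33. n17.depth = "zz"  [terminal]
34. n18.val = true  [true]
35. n19.cnt = "qx"  [terminal]
36. n18.wid = 11  [11]
37. n18.pre = "qx"  [if C.val then a.cnt else "n"]
38. n18.hot = -2  [len(a.cnt) - 4]
39. n20.lab = -4  [terminal]
40. n16.fin = -2  [C.hot]
41. n4.env = 19  [B₀.fin + 6]
42. n1.env = 30  [g₀.wid + 7]
43. n21.sig = false  [terminal]
44. n22.wid = 19  [terminal]
45. n0.hot = 21  [A.env + S.idx - 31]

3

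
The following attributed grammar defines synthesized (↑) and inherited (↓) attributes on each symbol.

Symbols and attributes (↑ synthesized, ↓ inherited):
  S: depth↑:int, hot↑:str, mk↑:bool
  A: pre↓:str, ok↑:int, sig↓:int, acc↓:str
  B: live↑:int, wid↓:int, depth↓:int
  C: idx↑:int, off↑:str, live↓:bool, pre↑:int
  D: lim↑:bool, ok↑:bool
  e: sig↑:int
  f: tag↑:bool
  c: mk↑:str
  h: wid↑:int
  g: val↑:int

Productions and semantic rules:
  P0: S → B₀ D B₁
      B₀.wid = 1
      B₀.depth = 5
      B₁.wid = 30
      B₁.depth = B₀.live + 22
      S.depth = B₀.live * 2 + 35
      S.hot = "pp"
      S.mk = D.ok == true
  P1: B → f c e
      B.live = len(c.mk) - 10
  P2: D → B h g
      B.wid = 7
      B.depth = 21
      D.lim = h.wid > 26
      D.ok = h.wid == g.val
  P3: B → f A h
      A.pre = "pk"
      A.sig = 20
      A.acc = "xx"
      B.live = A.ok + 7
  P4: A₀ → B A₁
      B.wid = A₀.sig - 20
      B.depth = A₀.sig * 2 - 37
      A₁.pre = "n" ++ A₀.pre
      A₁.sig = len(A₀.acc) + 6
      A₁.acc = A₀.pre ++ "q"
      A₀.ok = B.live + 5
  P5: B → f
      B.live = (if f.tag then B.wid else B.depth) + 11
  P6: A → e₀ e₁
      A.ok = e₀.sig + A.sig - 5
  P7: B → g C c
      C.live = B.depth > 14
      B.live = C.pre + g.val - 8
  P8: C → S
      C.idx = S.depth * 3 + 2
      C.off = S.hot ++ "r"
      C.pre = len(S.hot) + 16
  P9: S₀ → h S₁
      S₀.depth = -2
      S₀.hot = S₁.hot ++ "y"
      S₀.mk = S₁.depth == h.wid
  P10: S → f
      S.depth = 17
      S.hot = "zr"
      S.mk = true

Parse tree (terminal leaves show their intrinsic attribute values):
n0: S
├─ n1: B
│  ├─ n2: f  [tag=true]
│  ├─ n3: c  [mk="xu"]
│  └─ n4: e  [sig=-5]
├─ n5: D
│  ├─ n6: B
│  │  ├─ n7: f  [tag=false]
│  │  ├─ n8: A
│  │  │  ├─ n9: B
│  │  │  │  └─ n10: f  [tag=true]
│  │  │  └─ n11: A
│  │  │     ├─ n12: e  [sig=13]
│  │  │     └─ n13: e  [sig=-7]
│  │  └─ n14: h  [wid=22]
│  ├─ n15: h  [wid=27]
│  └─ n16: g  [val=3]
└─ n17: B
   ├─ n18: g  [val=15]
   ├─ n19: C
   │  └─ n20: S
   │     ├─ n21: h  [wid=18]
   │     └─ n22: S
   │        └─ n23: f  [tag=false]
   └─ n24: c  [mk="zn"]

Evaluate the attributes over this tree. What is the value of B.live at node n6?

23

1. n1.wid = 1  [1]
2. n1.depth = 5  [5]
3. n2.tag = true  [terminal]
4. n3.mk = "xu"  [terminal]
5. n4.sig = -5  [terminal]
6. n1.live = -8  [len(c.mk) - 10]
7. n6.wid = 7  [7]
8. n6.depth = 21  [21]
9. n7.tag = false  [terminal]
10. n8.pre = "pk"  ["pk"]
11. n8.sig = 20  [20]
12. n8.acc = "xx"  ["xx"]
13. n9.wid = 0  [A₀.sig - 20]
14. n9.depth = 3  [A₀.sig * 2 - 37]
15. n10.tag = true  [terminal]
16. n9.live = 11  [(if f.tag then B.wid else B.depth) + 11]
17. n11.pre = "npk"  ["n" ++ A₀.pre]
18. n11.sig = 8  [len(A₀.acc) + 6]
19. n11.acc = "pkq"  [A₀.pre ++ "q"]
20. n12.sig = 13  [terminal]
21. n13.sig = -7  [terminal]
22. n11.ok = 16  [e₀.sig + A.sig - 5]
23. n8.ok = 16  [B.live + 5]
24. n14.wid = 22  [terminal]
25. n6.live = 23  [A.ok + 7]
26. n15.wid = 27  [terminal]
27. n16.val = 3  [terminal]
28. n5.lim = true  [h.wid > 26]
29. n5.ok = false  [h.wid == g.val]
30. n17.wid = 30  [30]
31. n17.depth = 14  [B₀.live + 22]
32. n18.val = 15  [terminal]
33. n19.live = false  [B.depth > 14]
34. n21.wid = 18  [terminal]
35. n23.tag = false  [terminal]
36. n22.depth = 17  [17]
37. n22.hot = "zr"  ["zr"]
38. n22.mk = true  [true]
39. n20.depth = -2  [-2]
40. n20.hot = "zry"  [S₁.hot ++ "y"]
41. n20.mk = false  [S₁.depth == h.wid]
42. n19.idx = -4  [S.depth * 3 + 2]
43. n19.off = "zryr"  [S.hot ++ "r"]
44. n19.pre = 19  [len(S.hot) + 16]
45. n24.mk = "zn"  [terminal]
46. n17.live = 26  [C.pre + g.val - 8]
47. n0.depth = 19  [B₀.live * 2 + 35]
48. n0.hot = "pp"  ["pp"]
49. n0.mk = false  [D.ok == true]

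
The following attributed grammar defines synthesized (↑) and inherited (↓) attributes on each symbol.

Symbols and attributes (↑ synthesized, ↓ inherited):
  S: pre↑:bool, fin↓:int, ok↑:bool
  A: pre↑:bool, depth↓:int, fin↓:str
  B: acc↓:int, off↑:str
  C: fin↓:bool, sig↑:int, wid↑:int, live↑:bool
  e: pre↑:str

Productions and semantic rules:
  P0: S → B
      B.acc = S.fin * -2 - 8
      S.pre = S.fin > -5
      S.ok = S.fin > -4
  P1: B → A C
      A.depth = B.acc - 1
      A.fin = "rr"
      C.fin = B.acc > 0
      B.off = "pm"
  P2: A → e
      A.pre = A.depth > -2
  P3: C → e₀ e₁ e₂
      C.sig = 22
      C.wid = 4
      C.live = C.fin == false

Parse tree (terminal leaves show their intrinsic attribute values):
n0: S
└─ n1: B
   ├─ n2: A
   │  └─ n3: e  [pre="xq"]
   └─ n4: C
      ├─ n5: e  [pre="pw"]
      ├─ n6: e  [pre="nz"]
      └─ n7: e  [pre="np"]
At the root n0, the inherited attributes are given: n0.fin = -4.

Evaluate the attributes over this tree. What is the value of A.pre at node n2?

true

1. n0.fin = -4  [given at root]
2. n1.acc = 0  [S.fin * -2 - 8]
3. n2.depth = -1  [B.acc - 1]
4. n2.fin = "rr"  ["rr"]
5. n3.pre = "xq"  [terminal]
6. n2.pre = true  [A.depth > -2]
7. n4.fin = false  [B.acc > 0]
8. n5.pre = "pw"  [terminal]
9. n6.pre = "nz"  [terminal]
10. n7.pre = "np"  [terminal]
11. n4.sig = 22  [22]
12. n4.wid = 4  [4]
13. n4.live = true  [C.fin == false]
14. n1.off = "pm"  ["pm"]
15. n0.pre = true  [S.fin > -5]
16. n0.ok = false  [S.fin > -4]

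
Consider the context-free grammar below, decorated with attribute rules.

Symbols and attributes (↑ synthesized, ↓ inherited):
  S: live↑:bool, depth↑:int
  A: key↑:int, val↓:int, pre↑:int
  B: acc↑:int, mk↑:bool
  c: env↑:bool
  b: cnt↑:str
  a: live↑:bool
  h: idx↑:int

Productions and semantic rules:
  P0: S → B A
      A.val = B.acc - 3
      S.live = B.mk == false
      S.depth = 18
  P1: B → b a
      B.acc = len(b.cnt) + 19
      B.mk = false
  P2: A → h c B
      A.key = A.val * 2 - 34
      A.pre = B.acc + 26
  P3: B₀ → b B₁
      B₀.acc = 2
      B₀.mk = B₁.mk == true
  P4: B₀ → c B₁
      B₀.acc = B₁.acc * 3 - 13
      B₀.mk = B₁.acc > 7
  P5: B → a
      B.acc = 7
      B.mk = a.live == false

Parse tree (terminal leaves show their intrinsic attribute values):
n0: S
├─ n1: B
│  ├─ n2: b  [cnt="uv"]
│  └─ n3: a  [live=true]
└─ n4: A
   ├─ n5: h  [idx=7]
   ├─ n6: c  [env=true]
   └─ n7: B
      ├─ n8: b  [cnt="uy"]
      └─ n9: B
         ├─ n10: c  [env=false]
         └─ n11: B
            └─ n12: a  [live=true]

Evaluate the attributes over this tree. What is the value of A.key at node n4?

2

1. n2.cnt = "uv"  [terminal]
2. n3.live = true  [terminal]
3. n1.acc = 21  [len(b.cnt) + 19]
4. n1.mk = false  [false]
5. n4.val = 18  [B.acc - 3]
6. n5.idx = 7  [terminal]
7. n6.env = true  [terminal]
8. n8.cnt = "uy"  [terminal]
9. n10.env = false  [terminal]
10. n12.live = true  [terminal]
11. n11.acc = 7  [7]
12. n11.mk = false  [a.live == false]
13. n9.acc = 8  [B₁.acc * 3 - 13]
14. n9.mk = false  [B₁.acc > 7]
15. n7.acc = 2  [2]
16. n7.mk = false  [B₁.mk == true]
17. n4.key = 2  [A.val * 2 - 34]
18. n4.pre = 28  [B.acc + 26]
19. n0.live = true  [B.mk == false]
20. n0.depth = 18  [18]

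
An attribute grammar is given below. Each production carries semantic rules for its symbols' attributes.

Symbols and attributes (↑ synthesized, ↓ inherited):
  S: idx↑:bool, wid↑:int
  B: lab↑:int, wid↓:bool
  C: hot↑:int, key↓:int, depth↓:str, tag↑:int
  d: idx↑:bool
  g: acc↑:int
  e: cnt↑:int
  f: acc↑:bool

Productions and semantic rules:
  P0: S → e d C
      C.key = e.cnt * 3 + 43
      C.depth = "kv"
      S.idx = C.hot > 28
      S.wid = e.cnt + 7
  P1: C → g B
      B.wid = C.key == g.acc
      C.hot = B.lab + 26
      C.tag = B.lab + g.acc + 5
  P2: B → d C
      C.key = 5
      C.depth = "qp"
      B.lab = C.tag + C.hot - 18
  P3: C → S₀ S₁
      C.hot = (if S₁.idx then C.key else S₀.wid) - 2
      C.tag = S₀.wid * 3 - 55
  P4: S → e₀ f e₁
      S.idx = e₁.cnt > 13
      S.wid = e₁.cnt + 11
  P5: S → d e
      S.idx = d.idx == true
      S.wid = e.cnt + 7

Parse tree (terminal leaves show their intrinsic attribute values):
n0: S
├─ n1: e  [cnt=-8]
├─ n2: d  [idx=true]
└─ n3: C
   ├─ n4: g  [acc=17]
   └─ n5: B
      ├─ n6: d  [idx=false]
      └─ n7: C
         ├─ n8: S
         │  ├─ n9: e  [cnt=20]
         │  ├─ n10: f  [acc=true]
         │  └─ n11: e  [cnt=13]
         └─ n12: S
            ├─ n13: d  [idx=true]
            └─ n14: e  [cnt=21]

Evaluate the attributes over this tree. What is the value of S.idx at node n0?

false

1. n1.cnt = -8  [terminal]
2. n2.idx = true  [terminal]
3. n3.key = 19  [e.cnt * 3 + 43]
4. n3.depth = "kv"  ["kv"]
5. n4.acc = 17  [terminal]
6. n5.wid = false  [C.key == g.acc]
7. n6.idx = false  [terminal]
8. n7.key = 5  [5]
9. n7.depth = "qp"  ["qp"]
10. n9.cnt = 20  [terminal]
11. n10.acc = true  [terminal]
12. n11.cnt = 13  [terminal]
13. n8.idx = false  [e₁.cnt > 13]
14. n8.wid = 24  [e₁.cnt + 11]
15. n13.idx = true  [terminal]
16. n14.cnt = 21  [terminal]
17. n12.idx = true  [d.idx == true]
18. n12.wid = 28  [e.cnt + 7]
19. n7.hot = 3  [(if S₁.idx then C.key else S₀.wid) - 2]
20. n7.tag = 17  [S₀.wid * 3 - 55]
21. n5.lab = 2  [C.tag + C.hot - 18]
22. n3.hot = 28  [B.lab + 26]
23. n3.tag = 24  [B.lab + g.acc + 5]
24. n0.idx = false  [C.hot > 28]
25. n0.wid = -1  [e.cnt + 7]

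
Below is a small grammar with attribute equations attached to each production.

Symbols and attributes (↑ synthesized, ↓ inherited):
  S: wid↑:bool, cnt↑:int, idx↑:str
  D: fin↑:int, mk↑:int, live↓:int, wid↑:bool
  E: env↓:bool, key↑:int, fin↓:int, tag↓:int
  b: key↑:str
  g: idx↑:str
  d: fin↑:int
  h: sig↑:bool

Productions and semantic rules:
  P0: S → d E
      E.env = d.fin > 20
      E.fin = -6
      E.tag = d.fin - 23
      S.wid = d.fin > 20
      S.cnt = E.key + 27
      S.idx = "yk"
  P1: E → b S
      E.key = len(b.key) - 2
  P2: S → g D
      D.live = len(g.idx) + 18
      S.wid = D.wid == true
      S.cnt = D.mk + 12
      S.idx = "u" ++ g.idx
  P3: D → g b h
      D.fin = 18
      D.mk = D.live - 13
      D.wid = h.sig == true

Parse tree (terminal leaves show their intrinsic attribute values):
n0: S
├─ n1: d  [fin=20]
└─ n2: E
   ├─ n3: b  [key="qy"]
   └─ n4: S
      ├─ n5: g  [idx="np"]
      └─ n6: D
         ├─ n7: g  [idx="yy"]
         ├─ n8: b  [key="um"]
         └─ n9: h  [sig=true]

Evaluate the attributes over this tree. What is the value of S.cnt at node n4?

19

1. n1.fin = 20  [terminal]
2. n2.env = false  [d.fin > 20]
3. n2.fin = -6  [-6]
4. n2.tag = -3  [d.fin - 23]
5. n3.key = "qy"  [terminal]
6. n5.idx = "np"  [terminal]
7. n6.live = 20  [len(g.idx) + 18]
8. n7.idx = "yy"  [terminal]
9. n8.key = "um"  [terminal]
10. n9.sig = true  [terminal]
11. n6.fin = 18  [18]
12. n6.mk = 7  [D.live - 13]
13. n6.wid = true  [h.sig == true]
14. n4.wid = true  [D.wid == true]
15. n4.cnt = 19  [D.mk + 12]
16. n4.idx = "unp"  ["u" ++ g.idx]
17. n2.key = 0  [len(b.key) - 2]
18. n0.wid = false  [d.fin > 20]
19. n0.cnt = 27  [E.key + 27]
20. n0.idx = "yk"  ["yk"]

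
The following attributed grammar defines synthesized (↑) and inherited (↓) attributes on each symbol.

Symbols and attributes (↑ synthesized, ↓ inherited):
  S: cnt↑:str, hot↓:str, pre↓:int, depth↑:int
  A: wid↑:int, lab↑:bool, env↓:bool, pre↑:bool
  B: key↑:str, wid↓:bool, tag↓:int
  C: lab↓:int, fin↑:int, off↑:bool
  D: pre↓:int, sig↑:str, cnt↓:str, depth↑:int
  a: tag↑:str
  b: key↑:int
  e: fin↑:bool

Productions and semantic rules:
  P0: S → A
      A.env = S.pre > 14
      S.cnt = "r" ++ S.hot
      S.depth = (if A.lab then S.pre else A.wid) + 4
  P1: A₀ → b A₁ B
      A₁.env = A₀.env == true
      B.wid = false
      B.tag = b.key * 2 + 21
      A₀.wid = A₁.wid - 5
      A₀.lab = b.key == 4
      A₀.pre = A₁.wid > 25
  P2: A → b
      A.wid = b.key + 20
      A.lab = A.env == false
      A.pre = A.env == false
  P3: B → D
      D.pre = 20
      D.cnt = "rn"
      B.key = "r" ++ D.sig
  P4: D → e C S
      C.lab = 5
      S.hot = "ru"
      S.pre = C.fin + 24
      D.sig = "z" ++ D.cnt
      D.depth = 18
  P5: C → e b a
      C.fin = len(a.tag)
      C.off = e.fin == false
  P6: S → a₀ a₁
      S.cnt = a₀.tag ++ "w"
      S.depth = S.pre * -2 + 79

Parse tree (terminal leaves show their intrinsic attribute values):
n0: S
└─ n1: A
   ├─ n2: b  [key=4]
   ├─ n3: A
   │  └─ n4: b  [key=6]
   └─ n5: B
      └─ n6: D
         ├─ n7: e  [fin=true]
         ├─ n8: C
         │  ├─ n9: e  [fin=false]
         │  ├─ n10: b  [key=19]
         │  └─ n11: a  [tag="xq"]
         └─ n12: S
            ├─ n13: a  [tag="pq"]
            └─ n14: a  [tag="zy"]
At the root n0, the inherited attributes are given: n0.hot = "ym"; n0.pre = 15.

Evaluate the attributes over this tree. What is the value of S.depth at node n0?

1. n0.hot = "ym"  [given at root]
2. n0.pre = 15  [given at root]
3. n1.env = true  [S.pre > 14]
4. n2.key = 4  [terminal]
5. n3.env = true  [A₀.env == true]
6. n4.key = 6  [terminal]
7. n3.wid = 26  [b.key + 20]
8. n3.lab = false  [A.env == false]
9. n3.pre = false  [A.env == false]
10. n5.wid = false  [false]
11. n5.tag = 29  [b.key * 2 + 21]
12. n6.pre = 20  [20]
13. n6.cnt = "rn"  ["rn"]
14. n7.fin = true  [terminal]
15. n8.lab = 5  [5]
16. n9.fin = false  [terminal]
17. n10.key = 19  [terminal]
18. n11.tag = "xq"  [terminal]
19. n8.fin = 2  [len(a.tag)]
20. n8.off = true  [e.fin == false]
21. n12.hot = "ru"  ["ru"]
22. n12.pre = 26  [C.fin + 24]
23. n13.tag = "pq"  [terminal]
24. n14.tag = "zy"  [terminal]
25. n12.cnt = "pqw"  [a₀.tag ++ "w"]
26. n12.depth = 27  [S.pre * -2 + 79]
27. n6.sig = "zrn"  ["z" ++ D.cnt]
28. n6.depth = 18  [18]
29. n5.key = "rzrn"  ["r" ++ D.sig]
30. n1.wid = 21  [A₁.wid - 5]
31. n1.lab = true  [b.key == 4]
32. n1.pre = true  [A₁.wid > 25]
33. n0.cnt = "rym"  ["r" ++ S.hot]
34. n0.depth = 19  [(if A.lab then S.pre else A.wid) + 4]

19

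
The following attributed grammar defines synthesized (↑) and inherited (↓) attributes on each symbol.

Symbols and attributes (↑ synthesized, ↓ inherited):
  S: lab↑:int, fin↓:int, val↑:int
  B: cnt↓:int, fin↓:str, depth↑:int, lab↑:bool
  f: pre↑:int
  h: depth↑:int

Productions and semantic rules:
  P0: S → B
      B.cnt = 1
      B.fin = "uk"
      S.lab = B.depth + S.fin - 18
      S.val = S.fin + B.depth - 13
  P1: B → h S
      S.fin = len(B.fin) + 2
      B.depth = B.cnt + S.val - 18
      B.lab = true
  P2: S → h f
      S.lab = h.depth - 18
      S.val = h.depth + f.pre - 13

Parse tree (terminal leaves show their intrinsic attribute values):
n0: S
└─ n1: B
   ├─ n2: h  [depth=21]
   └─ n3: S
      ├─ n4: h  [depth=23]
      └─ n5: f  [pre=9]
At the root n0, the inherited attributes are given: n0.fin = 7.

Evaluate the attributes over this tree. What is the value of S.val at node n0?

1. n0.fin = 7  [given at root]
2. n1.cnt = 1  [1]
3. n1.fin = "uk"  ["uk"]
4. n2.depth = 21  [terminal]
5. n3.fin = 4  [len(B.fin) + 2]
6. n4.depth = 23  [terminal]
7. n5.pre = 9  [terminal]
8. n3.lab = 5  [h.depth - 18]
9. n3.val = 19  [h.depth + f.pre - 13]
10. n1.depth = 2  [B.cnt + S.val - 18]
11. n1.lab = true  [true]
12. n0.lab = -9  [B.depth + S.fin - 18]
13. n0.val = -4  [S.fin + B.depth - 13]

-4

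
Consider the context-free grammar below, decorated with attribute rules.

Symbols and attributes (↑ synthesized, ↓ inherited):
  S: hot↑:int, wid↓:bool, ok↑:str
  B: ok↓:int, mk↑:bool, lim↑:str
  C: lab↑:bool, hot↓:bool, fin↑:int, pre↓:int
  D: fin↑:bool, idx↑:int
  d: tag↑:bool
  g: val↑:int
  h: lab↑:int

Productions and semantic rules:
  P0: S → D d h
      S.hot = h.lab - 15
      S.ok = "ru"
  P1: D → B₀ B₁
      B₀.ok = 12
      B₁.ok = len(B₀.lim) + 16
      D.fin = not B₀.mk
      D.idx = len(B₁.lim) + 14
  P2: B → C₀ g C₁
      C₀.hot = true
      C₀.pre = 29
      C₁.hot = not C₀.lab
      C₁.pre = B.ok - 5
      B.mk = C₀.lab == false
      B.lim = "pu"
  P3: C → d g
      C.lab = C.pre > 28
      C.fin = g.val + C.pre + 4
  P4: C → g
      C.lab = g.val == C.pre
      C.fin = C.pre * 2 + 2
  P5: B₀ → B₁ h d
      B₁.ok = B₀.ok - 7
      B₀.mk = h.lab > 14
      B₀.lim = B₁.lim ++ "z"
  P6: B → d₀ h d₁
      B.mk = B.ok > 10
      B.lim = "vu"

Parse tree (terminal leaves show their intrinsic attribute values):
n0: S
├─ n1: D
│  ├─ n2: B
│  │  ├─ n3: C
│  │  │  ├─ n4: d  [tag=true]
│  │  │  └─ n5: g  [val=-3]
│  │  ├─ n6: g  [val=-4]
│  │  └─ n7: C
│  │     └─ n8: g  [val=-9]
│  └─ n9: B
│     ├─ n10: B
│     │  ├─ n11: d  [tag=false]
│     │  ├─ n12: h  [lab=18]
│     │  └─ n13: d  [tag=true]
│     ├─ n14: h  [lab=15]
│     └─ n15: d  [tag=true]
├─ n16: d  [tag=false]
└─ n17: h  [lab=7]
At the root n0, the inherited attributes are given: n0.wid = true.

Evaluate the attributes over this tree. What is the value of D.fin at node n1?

true

1. n0.wid = true  [given at root]
2. n2.ok = 12  [12]
3. n3.hot = true  [true]
4. n3.pre = 29  [29]
5. n4.tag = true  [terminal]
6. n5.val = -3  [terminal]
7. n3.lab = true  [C.pre > 28]
8. n3.fin = 30  [g.val + C.pre + 4]
9. n6.val = -4  [terminal]
10. n7.hot = false  [not C₀.lab]
11. n7.pre = 7  [B.ok - 5]
12. n8.val = -9  [terminal]
13. n7.lab = false  [g.val == C.pre]
14. n7.fin = 16  [C.pre * 2 + 2]
15. n2.mk = false  [C₀.lab == false]
16. n2.lim = "pu"  ["pu"]
17. n9.ok = 18  [len(B₀.lim) + 16]
18. n10.ok = 11  [B₀.ok - 7]
19. n11.tag = false  [terminal]
20. n12.lab = 18  [terminal]
21. n13.tag = true  [terminal]
22. n10.mk = true  [B.ok > 10]
23. n10.lim = "vu"  ["vu"]
24. n14.lab = 15  [terminal]
25. n15.tag = true  [terminal]
26. n9.mk = true  [h.lab > 14]
27. n9.lim = "vuz"  [B₁.lim ++ "z"]
28. n1.fin = true  [not B₀.mk]
29. n1.idx = 17  [len(B₁.lim) + 14]
30. n16.tag = false  [terminal]
31. n17.lab = 7  [terminal]
32. n0.hot = -8  [h.lab - 15]
33. n0.ok = "ru"  ["ru"]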